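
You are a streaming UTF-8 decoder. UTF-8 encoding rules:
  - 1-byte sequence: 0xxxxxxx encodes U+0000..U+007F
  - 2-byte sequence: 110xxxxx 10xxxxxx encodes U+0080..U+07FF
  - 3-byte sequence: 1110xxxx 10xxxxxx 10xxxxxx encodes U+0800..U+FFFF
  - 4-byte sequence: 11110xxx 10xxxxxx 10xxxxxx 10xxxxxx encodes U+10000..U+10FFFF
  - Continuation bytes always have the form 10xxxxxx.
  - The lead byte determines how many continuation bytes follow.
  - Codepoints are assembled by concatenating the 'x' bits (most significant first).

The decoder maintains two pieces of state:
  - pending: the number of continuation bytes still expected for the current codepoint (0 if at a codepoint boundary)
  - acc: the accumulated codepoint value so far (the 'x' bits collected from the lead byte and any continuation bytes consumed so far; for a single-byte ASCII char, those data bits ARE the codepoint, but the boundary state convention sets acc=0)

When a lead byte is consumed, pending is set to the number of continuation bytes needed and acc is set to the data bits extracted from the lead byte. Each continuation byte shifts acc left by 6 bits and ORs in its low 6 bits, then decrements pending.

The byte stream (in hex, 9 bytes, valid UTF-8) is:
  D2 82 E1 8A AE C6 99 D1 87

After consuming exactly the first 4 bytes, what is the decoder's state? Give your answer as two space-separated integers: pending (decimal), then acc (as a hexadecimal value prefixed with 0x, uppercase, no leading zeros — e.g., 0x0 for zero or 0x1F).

Byte[0]=D2: 2-byte lead. pending=1, acc=0x12
Byte[1]=82: continuation. acc=(acc<<6)|0x02=0x482, pending=0
Byte[2]=E1: 3-byte lead. pending=2, acc=0x1
Byte[3]=8A: continuation. acc=(acc<<6)|0x0A=0x4A, pending=1

Answer: 1 0x4A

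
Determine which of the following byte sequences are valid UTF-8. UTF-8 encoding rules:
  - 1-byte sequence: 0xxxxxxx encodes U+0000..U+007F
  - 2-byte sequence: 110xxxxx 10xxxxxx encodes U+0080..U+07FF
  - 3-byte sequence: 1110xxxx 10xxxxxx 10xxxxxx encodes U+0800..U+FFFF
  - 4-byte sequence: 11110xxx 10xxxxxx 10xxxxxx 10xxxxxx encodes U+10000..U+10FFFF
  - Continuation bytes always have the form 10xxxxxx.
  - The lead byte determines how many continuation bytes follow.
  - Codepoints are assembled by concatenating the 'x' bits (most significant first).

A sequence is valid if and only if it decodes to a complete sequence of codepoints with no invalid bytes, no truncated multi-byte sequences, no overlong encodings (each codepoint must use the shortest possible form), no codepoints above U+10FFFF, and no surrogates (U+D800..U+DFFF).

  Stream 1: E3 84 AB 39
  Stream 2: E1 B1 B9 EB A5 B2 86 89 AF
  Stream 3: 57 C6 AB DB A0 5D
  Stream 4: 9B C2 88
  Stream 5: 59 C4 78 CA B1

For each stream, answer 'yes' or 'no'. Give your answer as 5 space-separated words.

Stream 1: decodes cleanly. VALID
Stream 2: error at byte offset 6. INVALID
Stream 3: decodes cleanly. VALID
Stream 4: error at byte offset 0. INVALID
Stream 5: error at byte offset 2. INVALID

Answer: yes no yes no no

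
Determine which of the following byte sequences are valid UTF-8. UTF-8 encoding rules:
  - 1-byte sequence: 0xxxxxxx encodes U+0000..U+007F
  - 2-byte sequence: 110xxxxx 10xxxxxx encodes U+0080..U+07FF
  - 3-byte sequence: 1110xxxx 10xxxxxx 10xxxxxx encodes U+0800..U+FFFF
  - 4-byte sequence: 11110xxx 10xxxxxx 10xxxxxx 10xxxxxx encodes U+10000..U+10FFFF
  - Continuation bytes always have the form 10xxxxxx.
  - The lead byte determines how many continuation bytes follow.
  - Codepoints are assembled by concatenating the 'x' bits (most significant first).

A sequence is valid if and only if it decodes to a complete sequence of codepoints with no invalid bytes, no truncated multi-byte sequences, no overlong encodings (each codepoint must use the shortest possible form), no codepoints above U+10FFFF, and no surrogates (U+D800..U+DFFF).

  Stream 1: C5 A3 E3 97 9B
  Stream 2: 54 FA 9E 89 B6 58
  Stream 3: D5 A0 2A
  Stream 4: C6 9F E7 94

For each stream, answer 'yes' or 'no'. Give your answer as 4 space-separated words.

Stream 1: decodes cleanly. VALID
Stream 2: error at byte offset 1. INVALID
Stream 3: decodes cleanly. VALID
Stream 4: error at byte offset 4. INVALID

Answer: yes no yes no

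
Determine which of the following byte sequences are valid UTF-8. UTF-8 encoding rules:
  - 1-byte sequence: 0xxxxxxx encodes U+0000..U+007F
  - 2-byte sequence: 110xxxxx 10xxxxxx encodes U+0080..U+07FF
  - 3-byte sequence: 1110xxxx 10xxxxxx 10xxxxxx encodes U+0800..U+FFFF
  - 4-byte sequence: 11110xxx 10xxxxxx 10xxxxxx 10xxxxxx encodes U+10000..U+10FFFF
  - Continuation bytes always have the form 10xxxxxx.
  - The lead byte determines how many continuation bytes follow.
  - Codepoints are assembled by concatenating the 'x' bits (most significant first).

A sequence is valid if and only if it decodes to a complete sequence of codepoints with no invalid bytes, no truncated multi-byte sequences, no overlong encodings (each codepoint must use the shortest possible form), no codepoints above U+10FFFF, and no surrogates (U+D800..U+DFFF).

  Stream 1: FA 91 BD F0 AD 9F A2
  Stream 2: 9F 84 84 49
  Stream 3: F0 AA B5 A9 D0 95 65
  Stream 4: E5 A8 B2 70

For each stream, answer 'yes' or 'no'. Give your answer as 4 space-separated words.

Stream 1: error at byte offset 0. INVALID
Stream 2: error at byte offset 0. INVALID
Stream 3: decodes cleanly. VALID
Stream 4: decodes cleanly. VALID

Answer: no no yes yes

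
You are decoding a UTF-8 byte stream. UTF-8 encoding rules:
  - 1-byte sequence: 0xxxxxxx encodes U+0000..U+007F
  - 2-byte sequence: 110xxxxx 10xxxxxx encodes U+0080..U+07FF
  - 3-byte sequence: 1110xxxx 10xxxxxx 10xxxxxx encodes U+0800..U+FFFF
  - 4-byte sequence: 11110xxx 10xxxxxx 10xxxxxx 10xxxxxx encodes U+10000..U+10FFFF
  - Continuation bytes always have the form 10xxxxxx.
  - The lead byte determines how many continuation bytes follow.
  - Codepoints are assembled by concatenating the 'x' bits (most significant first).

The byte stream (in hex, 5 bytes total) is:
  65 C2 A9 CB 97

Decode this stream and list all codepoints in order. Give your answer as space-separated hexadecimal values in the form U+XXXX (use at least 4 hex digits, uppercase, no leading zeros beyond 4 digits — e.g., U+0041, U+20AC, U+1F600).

Answer: U+0065 U+00A9 U+02D7

Derivation:
Byte[0]=65: 1-byte ASCII. cp=U+0065
Byte[1]=C2: 2-byte lead, need 1 cont bytes. acc=0x2
Byte[2]=A9: continuation. acc=(acc<<6)|0x29=0xA9
Completed: cp=U+00A9 (starts at byte 1)
Byte[3]=CB: 2-byte lead, need 1 cont bytes. acc=0xB
Byte[4]=97: continuation. acc=(acc<<6)|0x17=0x2D7
Completed: cp=U+02D7 (starts at byte 3)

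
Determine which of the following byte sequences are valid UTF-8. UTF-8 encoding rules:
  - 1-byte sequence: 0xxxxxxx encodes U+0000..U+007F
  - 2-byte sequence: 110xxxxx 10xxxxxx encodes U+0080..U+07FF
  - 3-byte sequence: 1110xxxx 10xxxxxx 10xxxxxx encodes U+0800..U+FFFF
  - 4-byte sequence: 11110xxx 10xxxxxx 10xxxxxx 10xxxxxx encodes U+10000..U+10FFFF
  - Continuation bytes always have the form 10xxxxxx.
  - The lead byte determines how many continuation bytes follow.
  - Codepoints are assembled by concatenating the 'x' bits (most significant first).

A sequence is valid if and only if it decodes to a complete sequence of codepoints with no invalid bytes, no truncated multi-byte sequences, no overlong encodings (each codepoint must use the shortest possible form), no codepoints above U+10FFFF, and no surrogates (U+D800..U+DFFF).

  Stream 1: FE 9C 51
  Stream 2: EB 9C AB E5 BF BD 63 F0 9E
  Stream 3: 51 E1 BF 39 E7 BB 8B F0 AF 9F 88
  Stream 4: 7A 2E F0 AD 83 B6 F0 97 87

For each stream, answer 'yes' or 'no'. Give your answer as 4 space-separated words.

Answer: no no no no

Derivation:
Stream 1: error at byte offset 0. INVALID
Stream 2: error at byte offset 9. INVALID
Stream 3: error at byte offset 3. INVALID
Stream 4: error at byte offset 9. INVALID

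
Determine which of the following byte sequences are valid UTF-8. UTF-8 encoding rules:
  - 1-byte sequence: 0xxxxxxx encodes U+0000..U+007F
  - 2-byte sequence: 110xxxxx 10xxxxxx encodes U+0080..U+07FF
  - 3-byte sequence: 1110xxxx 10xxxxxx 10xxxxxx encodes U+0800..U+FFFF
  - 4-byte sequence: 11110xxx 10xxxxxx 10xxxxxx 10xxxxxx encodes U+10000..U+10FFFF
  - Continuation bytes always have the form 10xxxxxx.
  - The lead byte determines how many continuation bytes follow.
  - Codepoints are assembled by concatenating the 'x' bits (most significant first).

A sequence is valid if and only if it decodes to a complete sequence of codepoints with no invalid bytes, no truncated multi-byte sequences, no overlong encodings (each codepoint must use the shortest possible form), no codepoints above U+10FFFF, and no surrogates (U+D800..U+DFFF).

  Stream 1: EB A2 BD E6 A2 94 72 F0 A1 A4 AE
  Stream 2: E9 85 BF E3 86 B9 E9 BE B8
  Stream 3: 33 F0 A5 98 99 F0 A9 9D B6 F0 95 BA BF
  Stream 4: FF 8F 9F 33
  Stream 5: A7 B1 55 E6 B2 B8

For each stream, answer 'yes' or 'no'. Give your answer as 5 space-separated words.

Answer: yes yes yes no no

Derivation:
Stream 1: decodes cleanly. VALID
Stream 2: decodes cleanly. VALID
Stream 3: decodes cleanly. VALID
Stream 4: error at byte offset 0. INVALID
Stream 5: error at byte offset 0. INVALID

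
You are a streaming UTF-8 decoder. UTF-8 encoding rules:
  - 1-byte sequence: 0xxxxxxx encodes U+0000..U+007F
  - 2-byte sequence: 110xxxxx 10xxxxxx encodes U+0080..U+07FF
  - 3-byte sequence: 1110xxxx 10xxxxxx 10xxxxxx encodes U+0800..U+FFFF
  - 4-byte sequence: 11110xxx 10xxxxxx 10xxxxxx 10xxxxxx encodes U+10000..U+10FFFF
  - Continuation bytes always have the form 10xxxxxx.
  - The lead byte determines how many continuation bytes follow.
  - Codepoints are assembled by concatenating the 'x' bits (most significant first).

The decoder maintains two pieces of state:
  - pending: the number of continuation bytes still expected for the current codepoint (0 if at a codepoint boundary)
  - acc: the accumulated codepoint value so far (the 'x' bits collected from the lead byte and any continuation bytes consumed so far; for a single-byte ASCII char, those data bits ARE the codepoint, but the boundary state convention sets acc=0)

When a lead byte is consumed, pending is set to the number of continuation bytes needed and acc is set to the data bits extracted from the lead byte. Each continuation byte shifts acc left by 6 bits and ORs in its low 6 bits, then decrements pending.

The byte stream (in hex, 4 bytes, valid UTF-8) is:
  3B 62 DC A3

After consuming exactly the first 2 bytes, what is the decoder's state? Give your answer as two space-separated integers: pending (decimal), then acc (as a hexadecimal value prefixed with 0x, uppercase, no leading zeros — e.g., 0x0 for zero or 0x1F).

Byte[0]=3B: 1-byte. pending=0, acc=0x0
Byte[1]=62: 1-byte. pending=0, acc=0x0

Answer: 0 0x0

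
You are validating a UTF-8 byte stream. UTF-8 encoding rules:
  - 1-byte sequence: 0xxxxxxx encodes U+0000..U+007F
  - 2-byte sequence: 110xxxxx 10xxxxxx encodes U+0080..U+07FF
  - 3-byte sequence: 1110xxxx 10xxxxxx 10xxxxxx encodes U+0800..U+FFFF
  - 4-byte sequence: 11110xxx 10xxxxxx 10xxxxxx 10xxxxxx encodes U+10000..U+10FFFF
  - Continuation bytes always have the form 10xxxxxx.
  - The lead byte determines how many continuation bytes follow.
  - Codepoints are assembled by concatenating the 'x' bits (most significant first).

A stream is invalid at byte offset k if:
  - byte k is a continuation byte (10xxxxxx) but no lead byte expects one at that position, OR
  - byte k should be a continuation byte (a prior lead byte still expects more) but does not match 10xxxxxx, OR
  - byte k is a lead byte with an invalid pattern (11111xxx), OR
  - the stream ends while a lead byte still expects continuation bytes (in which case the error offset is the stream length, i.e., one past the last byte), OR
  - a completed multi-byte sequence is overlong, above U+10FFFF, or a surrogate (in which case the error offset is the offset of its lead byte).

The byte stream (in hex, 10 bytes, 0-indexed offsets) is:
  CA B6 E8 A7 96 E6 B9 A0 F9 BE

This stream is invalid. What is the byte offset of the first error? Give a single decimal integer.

Byte[0]=CA: 2-byte lead, need 1 cont bytes. acc=0xA
Byte[1]=B6: continuation. acc=(acc<<6)|0x36=0x2B6
Completed: cp=U+02B6 (starts at byte 0)
Byte[2]=E8: 3-byte lead, need 2 cont bytes. acc=0x8
Byte[3]=A7: continuation. acc=(acc<<6)|0x27=0x227
Byte[4]=96: continuation. acc=(acc<<6)|0x16=0x89D6
Completed: cp=U+89D6 (starts at byte 2)
Byte[5]=E6: 3-byte lead, need 2 cont bytes. acc=0x6
Byte[6]=B9: continuation. acc=(acc<<6)|0x39=0x1B9
Byte[7]=A0: continuation. acc=(acc<<6)|0x20=0x6E60
Completed: cp=U+6E60 (starts at byte 5)
Byte[8]=F9: INVALID lead byte (not 0xxx/110x/1110/11110)

Answer: 8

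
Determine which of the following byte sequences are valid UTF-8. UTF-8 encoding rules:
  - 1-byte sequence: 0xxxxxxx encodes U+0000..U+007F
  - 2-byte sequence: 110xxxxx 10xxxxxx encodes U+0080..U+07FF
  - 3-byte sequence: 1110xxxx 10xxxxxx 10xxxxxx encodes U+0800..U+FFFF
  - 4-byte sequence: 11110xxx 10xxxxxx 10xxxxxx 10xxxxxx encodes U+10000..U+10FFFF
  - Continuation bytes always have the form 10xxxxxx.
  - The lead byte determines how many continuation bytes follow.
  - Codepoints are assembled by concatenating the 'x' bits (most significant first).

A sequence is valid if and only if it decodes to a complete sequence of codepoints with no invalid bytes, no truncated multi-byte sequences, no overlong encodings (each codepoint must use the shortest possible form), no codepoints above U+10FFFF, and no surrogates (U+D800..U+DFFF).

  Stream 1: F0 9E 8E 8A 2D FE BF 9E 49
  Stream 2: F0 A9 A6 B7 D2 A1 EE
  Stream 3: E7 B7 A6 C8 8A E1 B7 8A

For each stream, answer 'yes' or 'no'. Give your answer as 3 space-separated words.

Answer: no no yes

Derivation:
Stream 1: error at byte offset 5. INVALID
Stream 2: error at byte offset 7. INVALID
Stream 3: decodes cleanly. VALID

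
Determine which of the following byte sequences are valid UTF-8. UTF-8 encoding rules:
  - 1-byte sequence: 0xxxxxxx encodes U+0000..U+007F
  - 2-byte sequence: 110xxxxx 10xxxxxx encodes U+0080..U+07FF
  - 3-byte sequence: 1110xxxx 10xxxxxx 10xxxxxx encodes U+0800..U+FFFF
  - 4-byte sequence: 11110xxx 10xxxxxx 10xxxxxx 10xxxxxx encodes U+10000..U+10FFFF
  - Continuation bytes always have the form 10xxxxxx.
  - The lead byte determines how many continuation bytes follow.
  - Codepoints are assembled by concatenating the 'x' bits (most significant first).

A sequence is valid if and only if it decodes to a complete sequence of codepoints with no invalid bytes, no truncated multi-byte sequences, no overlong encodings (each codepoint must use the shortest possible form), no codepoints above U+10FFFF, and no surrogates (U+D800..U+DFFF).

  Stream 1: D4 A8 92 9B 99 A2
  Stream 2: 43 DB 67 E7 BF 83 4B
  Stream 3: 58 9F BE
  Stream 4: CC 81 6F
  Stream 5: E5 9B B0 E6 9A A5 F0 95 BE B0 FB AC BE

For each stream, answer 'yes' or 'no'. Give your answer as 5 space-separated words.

Answer: no no no yes no

Derivation:
Stream 1: error at byte offset 2. INVALID
Stream 2: error at byte offset 2. INVALID
Stream 3: error at byte offset 1. INVALID
Stream 4: decodes cleanly. VALID
Stream 5: error at byte offset 10. INVALID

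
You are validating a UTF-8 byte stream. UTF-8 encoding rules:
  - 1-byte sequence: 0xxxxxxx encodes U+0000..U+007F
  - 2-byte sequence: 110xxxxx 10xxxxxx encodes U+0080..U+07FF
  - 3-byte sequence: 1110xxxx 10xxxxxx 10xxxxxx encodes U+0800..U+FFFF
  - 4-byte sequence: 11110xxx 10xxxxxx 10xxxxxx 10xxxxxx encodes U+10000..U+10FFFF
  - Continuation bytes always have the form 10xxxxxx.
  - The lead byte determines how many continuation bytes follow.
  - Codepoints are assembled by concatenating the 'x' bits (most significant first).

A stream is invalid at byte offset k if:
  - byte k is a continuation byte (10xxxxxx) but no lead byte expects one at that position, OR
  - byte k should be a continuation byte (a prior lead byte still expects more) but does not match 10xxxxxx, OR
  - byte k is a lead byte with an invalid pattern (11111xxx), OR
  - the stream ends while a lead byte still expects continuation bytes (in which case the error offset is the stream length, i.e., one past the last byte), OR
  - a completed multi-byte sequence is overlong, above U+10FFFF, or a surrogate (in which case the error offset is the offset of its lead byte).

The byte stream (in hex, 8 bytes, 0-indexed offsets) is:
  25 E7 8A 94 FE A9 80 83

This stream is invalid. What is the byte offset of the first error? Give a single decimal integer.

Answer: 4

Derivation:
Byte[0]=25: 1-byte ASCII. cp=U+0025
Byte[1]=E7: 3-byte lead, need 2 cont bytes. acc=0x7
Byte[2]=8A: continuation. acc=(acc<<6)|0x0A=0x1CA
Byte[3]=94: continuation. acc=(acc<<6)|0x14=0x7294
Completed: cp=U+7294 (starts at byte 1)
Byte[4]=FE: INVALID lead byte (not 0xxx/110x/1110/11110)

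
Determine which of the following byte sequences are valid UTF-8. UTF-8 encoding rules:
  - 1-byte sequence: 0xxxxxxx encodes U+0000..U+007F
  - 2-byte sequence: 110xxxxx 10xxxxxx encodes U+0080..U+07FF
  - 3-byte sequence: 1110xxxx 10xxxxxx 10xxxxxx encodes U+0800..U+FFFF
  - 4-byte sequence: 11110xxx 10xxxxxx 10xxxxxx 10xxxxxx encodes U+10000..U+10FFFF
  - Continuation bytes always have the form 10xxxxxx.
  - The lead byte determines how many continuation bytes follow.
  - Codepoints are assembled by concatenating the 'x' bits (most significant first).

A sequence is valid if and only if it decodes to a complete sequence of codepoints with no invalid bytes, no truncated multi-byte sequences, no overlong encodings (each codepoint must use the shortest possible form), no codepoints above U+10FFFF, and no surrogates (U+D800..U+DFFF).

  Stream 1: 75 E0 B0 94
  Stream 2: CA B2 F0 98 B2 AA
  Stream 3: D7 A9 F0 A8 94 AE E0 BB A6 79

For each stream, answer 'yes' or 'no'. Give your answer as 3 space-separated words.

Stream 1: decodes cleanly. VALID
Stream 2: decodes cleanly. VALID
Stream 3: decodes cleanly. VALID

Answer: yes yes yes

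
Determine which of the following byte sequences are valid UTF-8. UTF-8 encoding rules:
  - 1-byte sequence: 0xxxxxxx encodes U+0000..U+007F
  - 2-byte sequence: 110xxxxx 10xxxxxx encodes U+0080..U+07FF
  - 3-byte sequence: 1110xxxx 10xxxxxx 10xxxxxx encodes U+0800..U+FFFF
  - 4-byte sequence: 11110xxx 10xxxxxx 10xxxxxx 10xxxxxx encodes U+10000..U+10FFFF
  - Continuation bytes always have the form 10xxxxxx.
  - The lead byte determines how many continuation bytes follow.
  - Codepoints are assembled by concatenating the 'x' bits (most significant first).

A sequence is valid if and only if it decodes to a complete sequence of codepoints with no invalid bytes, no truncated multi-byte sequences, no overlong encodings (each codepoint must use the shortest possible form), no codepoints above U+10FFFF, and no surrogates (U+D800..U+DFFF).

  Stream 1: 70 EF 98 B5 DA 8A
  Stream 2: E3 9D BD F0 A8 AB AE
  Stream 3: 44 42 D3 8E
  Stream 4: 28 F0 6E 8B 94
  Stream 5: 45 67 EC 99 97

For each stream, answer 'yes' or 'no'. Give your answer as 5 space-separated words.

Stream 1: decodes cleanly. VALID
Stream 2: decodes cleanly. VALID
Stream 3: decodes cleanly. VALID
Stream 4: error at byte offset 2. INVALID
Stream 5: decodes cleanly. VALID

Answer: yes yes yes no yes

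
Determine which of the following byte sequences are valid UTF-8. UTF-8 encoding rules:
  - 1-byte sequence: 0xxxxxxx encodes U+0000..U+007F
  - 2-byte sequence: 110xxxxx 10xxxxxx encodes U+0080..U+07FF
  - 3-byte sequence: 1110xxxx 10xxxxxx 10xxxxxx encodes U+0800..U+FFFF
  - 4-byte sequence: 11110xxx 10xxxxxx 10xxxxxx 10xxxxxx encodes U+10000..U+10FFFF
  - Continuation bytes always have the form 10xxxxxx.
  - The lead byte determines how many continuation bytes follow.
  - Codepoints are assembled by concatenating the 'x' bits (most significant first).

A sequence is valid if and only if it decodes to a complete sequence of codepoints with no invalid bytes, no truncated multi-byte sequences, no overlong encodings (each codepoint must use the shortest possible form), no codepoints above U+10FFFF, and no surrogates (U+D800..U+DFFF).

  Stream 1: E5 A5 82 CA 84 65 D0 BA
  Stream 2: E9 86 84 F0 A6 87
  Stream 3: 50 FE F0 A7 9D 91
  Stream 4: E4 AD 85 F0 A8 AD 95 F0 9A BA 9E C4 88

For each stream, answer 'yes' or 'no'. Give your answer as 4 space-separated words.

Answer: yes no no yes

Derivation:
Stream 1: decodes cleanly. VALID
Stream 2: error at byte offset 6. INVALID
Stream 3: error at byte offset 1. INVALID
Stream 4: decodes cleanly. VALID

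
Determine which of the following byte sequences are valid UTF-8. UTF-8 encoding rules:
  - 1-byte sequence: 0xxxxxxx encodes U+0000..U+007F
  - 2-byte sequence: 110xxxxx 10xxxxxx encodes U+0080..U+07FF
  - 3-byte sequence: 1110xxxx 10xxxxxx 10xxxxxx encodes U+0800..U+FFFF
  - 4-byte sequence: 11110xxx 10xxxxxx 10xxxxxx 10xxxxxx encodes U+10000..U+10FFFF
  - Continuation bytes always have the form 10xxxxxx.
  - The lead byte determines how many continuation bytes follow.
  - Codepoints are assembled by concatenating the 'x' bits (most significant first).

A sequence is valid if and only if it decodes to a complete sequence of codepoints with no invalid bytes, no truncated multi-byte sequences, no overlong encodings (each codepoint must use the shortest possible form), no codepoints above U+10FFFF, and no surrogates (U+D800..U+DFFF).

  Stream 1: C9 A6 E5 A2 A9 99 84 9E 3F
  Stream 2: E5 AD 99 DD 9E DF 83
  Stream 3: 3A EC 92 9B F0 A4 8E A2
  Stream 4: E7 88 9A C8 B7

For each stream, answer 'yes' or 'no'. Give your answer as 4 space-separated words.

Answer: no yes yes yes

Derivation:
Stream 1: error at byte offset 5. INVALID
Stream 2: decodes cleanly. VALID
Stream 3: decodes cleanly. VALID
Stream 4: decodes cleanly. VALID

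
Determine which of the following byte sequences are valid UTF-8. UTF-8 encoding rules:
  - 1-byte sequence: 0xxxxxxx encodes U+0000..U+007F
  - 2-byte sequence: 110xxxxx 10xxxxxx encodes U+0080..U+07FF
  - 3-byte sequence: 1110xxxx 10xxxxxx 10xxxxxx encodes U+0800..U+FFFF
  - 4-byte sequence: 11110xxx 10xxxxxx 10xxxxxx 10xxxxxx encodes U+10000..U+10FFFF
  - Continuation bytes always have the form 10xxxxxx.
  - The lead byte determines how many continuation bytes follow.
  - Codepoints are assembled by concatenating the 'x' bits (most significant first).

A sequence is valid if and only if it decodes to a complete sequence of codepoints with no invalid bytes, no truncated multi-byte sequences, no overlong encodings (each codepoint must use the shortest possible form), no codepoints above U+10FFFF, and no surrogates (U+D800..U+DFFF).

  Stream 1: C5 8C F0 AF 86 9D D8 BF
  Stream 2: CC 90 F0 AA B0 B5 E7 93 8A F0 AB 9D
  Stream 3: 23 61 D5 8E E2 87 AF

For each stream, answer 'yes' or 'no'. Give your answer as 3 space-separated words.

Answer: yes no yes

Derivation:
Stream 1: decodes cleanly. VALID
Stream 2: error at byte offset 12. INVALID
Stream 3: decodes cleanly. VALID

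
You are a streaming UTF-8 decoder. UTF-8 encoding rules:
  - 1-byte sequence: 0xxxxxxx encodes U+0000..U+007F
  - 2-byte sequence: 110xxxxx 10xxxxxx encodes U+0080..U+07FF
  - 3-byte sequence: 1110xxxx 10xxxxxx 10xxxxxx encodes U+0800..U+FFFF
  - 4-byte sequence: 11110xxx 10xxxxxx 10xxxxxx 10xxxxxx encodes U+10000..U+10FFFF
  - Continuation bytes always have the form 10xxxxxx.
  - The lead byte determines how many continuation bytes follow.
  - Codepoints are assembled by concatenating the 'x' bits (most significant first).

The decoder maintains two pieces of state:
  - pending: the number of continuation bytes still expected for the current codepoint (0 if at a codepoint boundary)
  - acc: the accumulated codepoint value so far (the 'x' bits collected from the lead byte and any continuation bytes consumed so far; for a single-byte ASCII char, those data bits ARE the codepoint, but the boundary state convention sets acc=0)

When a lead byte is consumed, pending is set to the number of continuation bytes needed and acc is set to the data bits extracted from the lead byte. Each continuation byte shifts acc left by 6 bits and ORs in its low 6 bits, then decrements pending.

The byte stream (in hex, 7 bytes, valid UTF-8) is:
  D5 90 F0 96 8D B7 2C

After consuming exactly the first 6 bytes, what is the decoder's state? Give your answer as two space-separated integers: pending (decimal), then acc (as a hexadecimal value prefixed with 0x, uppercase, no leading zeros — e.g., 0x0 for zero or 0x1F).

Byte[0]=D5: 2-byte lead. pending=1, acc=0x15
Byte[1]=90: continuation. acc=(acc<<6)|0x10=0x550, pending=0
Byte[2]=F0: 4-byte lead. pending=3, acc=0x0
Byte[3]=96: continuation. acc=(acc<<6)|0x16=0x16, pending=2
Byte[4]=8D: continuation. acc=(acc<<6)|0x0D=0x58D, pending=1
Byte[5]=B7: continuation. acc=(acc<<6)|0x37=0x16377, pending=0

Answer: 0 0x16377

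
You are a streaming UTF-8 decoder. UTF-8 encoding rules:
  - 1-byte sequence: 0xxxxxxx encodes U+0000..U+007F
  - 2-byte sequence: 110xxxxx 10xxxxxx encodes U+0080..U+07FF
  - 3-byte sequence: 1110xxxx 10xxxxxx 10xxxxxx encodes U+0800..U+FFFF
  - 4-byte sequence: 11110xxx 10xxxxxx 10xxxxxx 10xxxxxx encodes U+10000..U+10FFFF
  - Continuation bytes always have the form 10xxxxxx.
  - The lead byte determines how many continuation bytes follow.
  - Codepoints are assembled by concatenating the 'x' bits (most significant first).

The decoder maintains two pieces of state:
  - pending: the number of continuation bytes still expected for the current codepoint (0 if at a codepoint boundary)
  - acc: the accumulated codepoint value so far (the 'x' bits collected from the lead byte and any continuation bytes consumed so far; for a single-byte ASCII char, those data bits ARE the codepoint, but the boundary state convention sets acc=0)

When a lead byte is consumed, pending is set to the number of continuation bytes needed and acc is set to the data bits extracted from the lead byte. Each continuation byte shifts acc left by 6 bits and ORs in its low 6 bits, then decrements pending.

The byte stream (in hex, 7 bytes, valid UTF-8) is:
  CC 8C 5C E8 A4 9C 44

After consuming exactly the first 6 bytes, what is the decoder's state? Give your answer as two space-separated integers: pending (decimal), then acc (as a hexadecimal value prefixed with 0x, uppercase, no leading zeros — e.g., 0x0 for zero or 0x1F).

Byte[0]=CC: 2-byte lead. pending=1, acc=0xC
Byte[1]=8C: continuation. acc=(acc<<6)|0x0C=0x30C, pending=0
Byte[2]=5C: 1-byte. pending=0, acc=0x0
Byte[3]=E8: 3-byte lead. pending=2, acc=0x8
Byte[4]=A4: continuation. acc=(acc<<6)|0x24=0x224, pending=1
Byte[5]=9C: continuation. acc=(acc<<6)|0x1C=0x891C, pending=0

Answer: 0 0x891C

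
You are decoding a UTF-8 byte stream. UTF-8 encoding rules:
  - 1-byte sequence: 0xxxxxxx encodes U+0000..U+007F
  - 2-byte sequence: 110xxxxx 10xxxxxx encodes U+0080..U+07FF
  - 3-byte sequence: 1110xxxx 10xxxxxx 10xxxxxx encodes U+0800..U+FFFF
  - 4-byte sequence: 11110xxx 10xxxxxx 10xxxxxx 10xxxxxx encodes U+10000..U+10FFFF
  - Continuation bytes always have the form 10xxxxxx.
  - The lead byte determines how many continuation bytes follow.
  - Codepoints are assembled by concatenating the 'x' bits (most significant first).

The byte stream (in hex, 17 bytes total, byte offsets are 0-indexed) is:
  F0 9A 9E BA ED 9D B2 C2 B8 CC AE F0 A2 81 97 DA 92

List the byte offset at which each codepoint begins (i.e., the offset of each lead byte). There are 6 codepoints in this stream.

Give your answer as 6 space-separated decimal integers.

Answer: 0 4 7 9 11 15

Derivation:
Byte[0]=F0: 4-byte lead, need 3 cont bytes. acc=0x0
Byte[1]=9A: continuation. acc=(acc<<6)|0x1A=0x1A
Byte[2]=9E: continuation. acc=(acc<<6)|0x1E=0x69E
Byte[3]=BA: continuation. acc=(acc<<6)|0x3A=0x1A7BA
Completed: cp=U+1A7BA (starts at byte 0)
Byte[4]=ED: 3-byte lead, need 2 cont bytes. acc=0xD
Byte[5]=9D: continuation. acc=(acc<<6)|0x1D=0x35D
Byte[6]=B2: continuation. acc=(acc<<6)|0x32=0xD772
Completed: cp=U+D772 (starts at byte 4)
Byte[7]=C2: 2-byte lead, need 1 cont bytes. acc=0x2
Byte[8]=B8: continuation. acc=(acc<<6)|0x38=0xB8
Completed: cp=U+00B8 (starts at byte 7)
Byte[9]=CC: 2-byte lead, need 1 cont bytes. acc=0xC
Byte[10]=AE: continuation. acc=(acc<<6)|0x2E=0x32E
Completed: cp=U+032E (starts at byte 9)
Byte[11]=F0: 4-byte lead, need 3 cont bytes. acc=0x0
Byte[12]=A2: continuation. acc=(acc<<6)|0x22=0x22
Byte[13]=81: continuation. acc=(acc<<6)|0x01=0x881
Byte[14]=97: continuation. acc=(acc<<6)|0x17=0x22057
Completed: cp=U+22057 (starts at byte 11)
Byte[15]=DA: 2-byte lead, need 1 cont bytes. acc=0x1A
Byte[16]=92: continuation. acc=(acc<<6)|0x12=0x692
Completed: cp=U+0692 (starts at byte 15)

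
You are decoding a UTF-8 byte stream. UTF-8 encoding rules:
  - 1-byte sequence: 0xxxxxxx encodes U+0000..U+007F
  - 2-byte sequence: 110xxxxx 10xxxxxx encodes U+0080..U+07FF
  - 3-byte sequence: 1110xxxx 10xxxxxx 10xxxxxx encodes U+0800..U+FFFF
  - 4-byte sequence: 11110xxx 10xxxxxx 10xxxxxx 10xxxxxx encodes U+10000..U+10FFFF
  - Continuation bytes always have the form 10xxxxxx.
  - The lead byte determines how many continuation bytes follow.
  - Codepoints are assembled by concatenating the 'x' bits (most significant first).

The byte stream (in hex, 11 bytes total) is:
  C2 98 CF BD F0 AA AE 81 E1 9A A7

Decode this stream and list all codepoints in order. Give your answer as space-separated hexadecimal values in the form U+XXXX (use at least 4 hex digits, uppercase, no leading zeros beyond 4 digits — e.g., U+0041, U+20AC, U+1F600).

Byte[0]=C2: 2-byte lead, need 1 cont bytes. acc=0x2
Byte[1]=98: continuation. acc=(acc<<6)|0x18=0x98
Completed: cp=U+0098 (starts at byte 0)
Byte[2]=CF: 2-byte lead, need 1 cont bytes. acc=0xF
Byte[3]=BD: continuation. acc=(acc<<6)|0x3D=0x3FD
Completed: cp=U+03FD (starts at byte 2)
Byte[4]=F0: 4-byte lead, need 3 cont bytes. acc=0x0
Byte[5]=AA: continuation. acc=(acc<<6)|0x2A=0x2A
Byte[6]=AE: continuation. acc=(acc<<6)|0x2E=0xAAE
Byte[7]=81: continuation. acc=(acc<<6)|0x01=0x2AB81
Completed: cp=U+2AB81 (starts at byte 4)
Byte[8]=E1: 3-byte lead, need 2 cont bytes. acc=0x1
Byte[9]=9A: continuation. acc=(acc<<6)|0x1A=0x5A
Byte[10]=A7: continuation. acc=(acc<<6)|0x27=0x16A7
Completed: cp=U+16A7 (starts at byte 8)

Answer: U+0098 U+03FD U+2AB81 U+16A7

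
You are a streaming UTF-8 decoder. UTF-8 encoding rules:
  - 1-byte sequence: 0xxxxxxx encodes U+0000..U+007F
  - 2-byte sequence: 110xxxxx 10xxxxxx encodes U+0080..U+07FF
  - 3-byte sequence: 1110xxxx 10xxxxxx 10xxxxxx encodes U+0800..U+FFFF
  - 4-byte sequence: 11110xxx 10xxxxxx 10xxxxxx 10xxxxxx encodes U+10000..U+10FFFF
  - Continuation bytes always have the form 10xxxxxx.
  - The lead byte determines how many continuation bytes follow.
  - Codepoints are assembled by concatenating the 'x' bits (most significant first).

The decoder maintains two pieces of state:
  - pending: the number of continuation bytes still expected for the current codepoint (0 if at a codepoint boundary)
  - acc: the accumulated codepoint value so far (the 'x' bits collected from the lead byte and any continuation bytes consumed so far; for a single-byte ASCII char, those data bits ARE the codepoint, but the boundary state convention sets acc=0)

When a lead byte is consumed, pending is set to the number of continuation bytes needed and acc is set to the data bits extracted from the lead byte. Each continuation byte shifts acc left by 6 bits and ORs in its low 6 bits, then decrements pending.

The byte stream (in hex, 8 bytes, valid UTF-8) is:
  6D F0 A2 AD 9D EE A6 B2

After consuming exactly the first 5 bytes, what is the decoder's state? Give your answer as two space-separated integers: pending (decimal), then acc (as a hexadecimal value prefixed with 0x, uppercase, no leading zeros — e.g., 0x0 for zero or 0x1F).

Byte[0]=6D: 1-byte. pending=0, acc=0x0
Byte[1]=F0: 4-byte lead. pending=3, acc=0x0
Byte[2]=A2: continuation. acc=(acc<<6)|0x22=0x22, pending=2
Byte[3]=AD: continuation. acc=(acc<<6)|0x2D=0x8AD, pending=1
Byte[4]=9D: continuation. acc=(acc<<6)|0x1D=0x22B5D, pending=0

Answer: 0 0x22B5D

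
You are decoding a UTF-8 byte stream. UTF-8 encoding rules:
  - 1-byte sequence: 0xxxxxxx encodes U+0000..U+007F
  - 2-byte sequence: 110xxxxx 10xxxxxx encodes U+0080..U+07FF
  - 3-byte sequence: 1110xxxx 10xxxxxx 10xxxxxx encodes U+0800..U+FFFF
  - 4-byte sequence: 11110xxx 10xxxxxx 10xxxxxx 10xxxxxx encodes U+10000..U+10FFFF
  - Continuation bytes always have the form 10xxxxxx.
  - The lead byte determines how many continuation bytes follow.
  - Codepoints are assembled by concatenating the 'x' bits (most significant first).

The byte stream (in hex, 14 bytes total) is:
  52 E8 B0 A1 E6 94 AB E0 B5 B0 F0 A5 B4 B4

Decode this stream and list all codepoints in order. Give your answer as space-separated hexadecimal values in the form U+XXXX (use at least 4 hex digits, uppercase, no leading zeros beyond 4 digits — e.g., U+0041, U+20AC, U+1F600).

Byte[0]=52: 1-byte ASCII. cp=U+0052
Byte[1]=E8: 3-byte lead, need 2 cont bytes. acc=0x8
Byte[2]=B0: continuation. acc=(acc<<6)|0x30=0x230
Byte[3]=A1: continuation. acc=(acc<<6)|0x21=0x8C21
Completed: cp=U+8C21 (starts at byte 1)
Byte[4]=E6: 3-byte lead, need 2 cont bytes. acc=0x6
Byte[5]=94: continuation. acc=(acc<<6)|0x14=0x194
Byte[6]=AB: continuation. acc=(acc<<6)|0x2B=0x652B
Completed: cp=U+652B (starts at byte 4)
Byte[7]=E0: 3-byte lead, need 2 cont bytes. acc=0x0
Byte[8]=B5: continuation. acc=(acc<<6)|0x35=0x35
Byte[9]=B0: continuation. acc=(acc<<6)|0x30=0xD70
Completed: cp=U+0D70 (starts at byte 7)
Byte[10]=F0: 4-byte lead, need 3 cont bytes. acc=0x0
Byte[11]=A5: continuation. acc=(acc<<6)|0x25=0x25
Byte[12]=B4: continuation. acc=(acc<<6)|0x34=0x974
Byte[13]=B4: continuation. acc=(acc<<6)|0x34=0x25D34
Completed: cp=U+25D34 (starts at byte 10)

Answer: U+0052 U+8C21 U+652B U+0D70 U+25D34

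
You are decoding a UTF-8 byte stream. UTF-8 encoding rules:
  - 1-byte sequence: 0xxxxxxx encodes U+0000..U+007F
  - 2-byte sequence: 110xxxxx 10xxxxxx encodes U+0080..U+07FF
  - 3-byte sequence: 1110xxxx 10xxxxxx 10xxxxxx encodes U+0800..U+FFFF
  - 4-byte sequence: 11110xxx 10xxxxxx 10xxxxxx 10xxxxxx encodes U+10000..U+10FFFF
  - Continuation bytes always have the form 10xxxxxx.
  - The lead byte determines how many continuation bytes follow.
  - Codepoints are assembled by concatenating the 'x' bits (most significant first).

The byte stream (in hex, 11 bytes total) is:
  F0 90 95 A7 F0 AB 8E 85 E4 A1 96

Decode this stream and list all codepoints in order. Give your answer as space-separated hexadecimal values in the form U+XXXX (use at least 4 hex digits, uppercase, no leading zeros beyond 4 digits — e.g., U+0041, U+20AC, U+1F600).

Answer: U+10567 U+2B385 U+4856

Derivation:
Byte[0]=F0: 4-byte lead, need 3 cont bytes. acc=0x0
Byte[1]=90: continuation. acc=(acc<<6)|0x10=0x10
Byte[2]=95: continuation. acc=(acc<<6)|0x15=0x415
Byte[3]=A7: continuation. acc=(acc<<6)|0x27=0x10567
Completed: cp=U+10567 (starts at byte 0)
Byte[4]=F0: 4-byte lead, need 3 cont bytes. acc=0x0
Byte[5]=AB: continuation. acc=(acc<<6)|0x2B=0x2B
Byte[6]=8E: continuation. acc=(acc<<6)|0x0E=0xACE
Byte[7]=85: continuation. acc=(acc<<6)|0x05=0x2B385
Completed: cp=U+2B385 (starts at byte 4)
Byte[8]=E4: 3-byte lead, need 2 cont bytes. acc=0x4
Byte[9]=A1: continuation. acc=(acc<<6)|0x21=0x121
Byte[10]=96: continuation. acc=(acc<<6)|0x16=0x4856
Completed: cp=U+4856 (starts at byte 8)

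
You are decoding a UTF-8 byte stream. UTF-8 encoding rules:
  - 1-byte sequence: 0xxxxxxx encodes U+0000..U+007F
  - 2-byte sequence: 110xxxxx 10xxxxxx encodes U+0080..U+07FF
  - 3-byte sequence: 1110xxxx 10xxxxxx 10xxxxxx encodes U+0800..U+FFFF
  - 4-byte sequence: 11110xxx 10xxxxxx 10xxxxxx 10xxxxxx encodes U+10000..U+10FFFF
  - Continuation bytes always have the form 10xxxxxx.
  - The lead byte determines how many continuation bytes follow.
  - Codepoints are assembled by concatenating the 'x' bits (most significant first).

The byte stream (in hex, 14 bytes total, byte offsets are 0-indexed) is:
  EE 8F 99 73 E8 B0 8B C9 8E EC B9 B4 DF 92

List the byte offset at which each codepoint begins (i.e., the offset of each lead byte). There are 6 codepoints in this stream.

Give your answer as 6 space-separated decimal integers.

Answer: 0 3 4 7 9 12

Derivation:
Byte[0]=EE: 3-byte lead, need 2 cont bytes. acc=0xE
Byte[1]=8F: continuation. acc=(acc<<6)|0x0F=0x38F
Byte[2]=99: continuation. acc=(acc<<6)|0x19=0xE3D9
Completed: cp=U+E3D9 (starts at byte 0)
Byte[3]=73: 1-byte ASCII. cp=U+0073
Byte[4]=E8: 3-byte lead, need 2 cont bytes. acc=0x8
Byte[5]=B0: continuation. acc=(acc<<6)|0x30=0x230
Byte[6]=8B: continuation. acc=(acc<<6)|0x0B=0x8C0B
Completed: cp=U+8C0B (starts at byte 4)
Byte[7]=C9: 2-byte lead, need 1 cont bytes. acc=0x9
Byte[8]=8E: continuation. acc=(acc<<6)|0x0E=0x24E
Completed: cp=U+024E (starts at byte 7)
Byte[9]=EC: 3-byte lead, need 2 cont bytes. acc=0xC
Byte[10]=B9: continuation. acc=(acc<<6)|0x39=0x339
Byte[11]=B4: continuation. acc=(acc<<6)|0x34=0xCE74
Completed: cp=U+CE74 (starts at byte 9)
Byte[12]=DF: 2-byte lead, need 1 cont bytes. acc=0x1F
Byte[13]=92: continuation. acc=(acc<<6)|0x12=0x7D2
Completed: cp=U+07D2 (starts at byte 12)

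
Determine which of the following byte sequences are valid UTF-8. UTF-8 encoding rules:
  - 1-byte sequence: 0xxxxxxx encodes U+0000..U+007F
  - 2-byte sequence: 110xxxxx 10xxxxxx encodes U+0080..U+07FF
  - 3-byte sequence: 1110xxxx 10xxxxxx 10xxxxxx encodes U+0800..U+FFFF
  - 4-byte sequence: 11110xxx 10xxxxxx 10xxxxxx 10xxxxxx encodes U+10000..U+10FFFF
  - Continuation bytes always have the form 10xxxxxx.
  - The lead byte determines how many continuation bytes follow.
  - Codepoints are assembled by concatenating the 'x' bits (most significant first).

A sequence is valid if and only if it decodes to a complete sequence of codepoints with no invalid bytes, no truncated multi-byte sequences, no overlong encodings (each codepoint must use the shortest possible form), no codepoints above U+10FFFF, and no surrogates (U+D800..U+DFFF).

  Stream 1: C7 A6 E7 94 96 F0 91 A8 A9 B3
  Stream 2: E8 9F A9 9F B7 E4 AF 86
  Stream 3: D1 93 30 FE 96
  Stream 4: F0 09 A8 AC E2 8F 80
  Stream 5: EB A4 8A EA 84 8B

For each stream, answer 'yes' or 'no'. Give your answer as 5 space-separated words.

Answer: no no no no yes

Derivation:
Stream 1: error at byte offset 9. INVALID
Stream 2: error at byte offset 3. INVALID
Stream 3: error at byte offset 3. INVALID
Stream 4: error at byte offset 1. INVALID
Stream 5: decodes cleanly. VALID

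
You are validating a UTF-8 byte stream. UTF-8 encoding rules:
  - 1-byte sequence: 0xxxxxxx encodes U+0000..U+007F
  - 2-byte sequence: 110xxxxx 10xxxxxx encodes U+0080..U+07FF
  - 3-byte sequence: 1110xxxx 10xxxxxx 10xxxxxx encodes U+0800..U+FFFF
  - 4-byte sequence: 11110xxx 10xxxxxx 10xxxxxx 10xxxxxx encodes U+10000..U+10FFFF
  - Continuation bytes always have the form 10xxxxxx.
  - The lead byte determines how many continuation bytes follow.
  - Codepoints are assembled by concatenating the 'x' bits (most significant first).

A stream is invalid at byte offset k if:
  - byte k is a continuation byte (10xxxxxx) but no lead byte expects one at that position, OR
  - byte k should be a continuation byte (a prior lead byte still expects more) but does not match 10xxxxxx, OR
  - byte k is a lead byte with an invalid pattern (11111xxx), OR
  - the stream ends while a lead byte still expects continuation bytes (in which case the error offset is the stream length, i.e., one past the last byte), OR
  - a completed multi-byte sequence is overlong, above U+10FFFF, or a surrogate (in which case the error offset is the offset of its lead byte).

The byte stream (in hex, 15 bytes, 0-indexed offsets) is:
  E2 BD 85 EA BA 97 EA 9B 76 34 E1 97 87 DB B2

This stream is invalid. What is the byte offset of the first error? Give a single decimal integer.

Answer: 8

Derivation:
Byte[0]=E2: 3-byte lead, need 2 cont bytes. acc=0x2
Byte[1]=BD: continuation. acc=(acc<<6)|0x3D=0xBD
Byte[2]=85: continuation. acc=(acc<<6)|0x05=0x2F45
Completed: cp=U+2F45 (starts at byte 0)
Byte[3]=EA: 3-byte lead, need 2 cont bytes. acc=0xA
Byte[4]=BA: continuation. acc=(acc<<6)|0x3A=0x2BA
Byte[5]=97: continuation. acc=(acc<<6)|0x17=0xAE97
Completed: cp=U+AE97 (starts at byte 3)
Byte[6]=EA: 3-byte lead, need 2 cont bytes. acc=0xA
Byte[7]=9B: continuation. acc=(acc<<6)|0x1B=0x29B
Byte[8]=76: expected 10xxxxxx continuation. INVALID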